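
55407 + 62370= 117777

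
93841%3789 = 2905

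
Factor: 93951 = 3^2*11^1*13^1 * 73^1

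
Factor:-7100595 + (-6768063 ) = -2^1*3^4 * 59^1*1451^1 = - 13868658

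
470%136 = 62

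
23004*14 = 322056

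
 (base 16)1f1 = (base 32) FH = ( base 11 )412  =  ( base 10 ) 497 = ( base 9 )612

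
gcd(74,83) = 1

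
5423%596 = 59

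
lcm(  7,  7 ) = 7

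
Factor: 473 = 11^1 * 43^1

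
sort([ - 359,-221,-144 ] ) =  [ - 359,- 221, - 144] 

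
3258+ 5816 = 9074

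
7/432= 7/432 = 0.02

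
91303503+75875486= 167178989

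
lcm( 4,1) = 4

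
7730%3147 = 1436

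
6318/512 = 3159/256 = 12.34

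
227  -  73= 154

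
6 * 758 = 4548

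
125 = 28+97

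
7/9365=7/9365 = 0.00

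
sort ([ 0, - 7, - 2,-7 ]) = [ - 7,-7 ,  -  2,0]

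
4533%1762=1009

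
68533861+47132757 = 115666618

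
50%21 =8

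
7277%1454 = 7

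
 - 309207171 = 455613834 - 764821005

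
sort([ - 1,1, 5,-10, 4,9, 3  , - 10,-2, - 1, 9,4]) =[ - 10, - 10,-2, - 1, - 1,1,3, 4, 4,  5, 9, 9]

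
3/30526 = 3/30526 = 0.00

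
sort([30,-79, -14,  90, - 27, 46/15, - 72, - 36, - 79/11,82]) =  [ - 79, - 72, - 36, - 27,- 14, - 79/11, 46/15, 30,82, 90]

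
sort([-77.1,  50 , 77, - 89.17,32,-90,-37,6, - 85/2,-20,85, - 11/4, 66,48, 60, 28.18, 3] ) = [ - 90, - 89.17, - 77.1,-85/2, - 37 ,- 20,  -  11/4, 3, 6, 28.18,32, 48, 50, 60 , 66, 77,  85] 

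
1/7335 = 1/7335 = 0.00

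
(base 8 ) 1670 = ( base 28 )160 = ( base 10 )952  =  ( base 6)4224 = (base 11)796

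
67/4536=67/4536 = 0.01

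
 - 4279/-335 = 12+259/335 = 12.77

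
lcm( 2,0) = 0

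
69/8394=23/2798 = 0.01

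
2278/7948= 1139/3974 = 0.29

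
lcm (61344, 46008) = 184032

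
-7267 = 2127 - 9394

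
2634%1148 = 338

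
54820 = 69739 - 14919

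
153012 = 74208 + 78804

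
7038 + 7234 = 14272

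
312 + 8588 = 8900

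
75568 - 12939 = 62629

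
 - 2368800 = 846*( - 2800)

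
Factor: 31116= 2^2*3^1*2593^1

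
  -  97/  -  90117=97/90117 = 0.00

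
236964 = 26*9114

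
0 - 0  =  0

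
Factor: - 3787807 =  - 367^1*10321^1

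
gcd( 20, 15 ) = 5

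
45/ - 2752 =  - 45/2752 = -0.02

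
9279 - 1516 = 7763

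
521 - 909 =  - 388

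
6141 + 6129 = 12270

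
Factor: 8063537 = 29^1*101^1*2753^1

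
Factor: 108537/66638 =2^(-1) * 3^1 * 11^1 * 23^1* 233^( -1)=759/466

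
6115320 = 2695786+3419534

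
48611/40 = 48611/40 = 1215.28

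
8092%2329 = 1105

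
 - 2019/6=-673/2 = - 336.50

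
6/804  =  1/134 = 0.01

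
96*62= 5952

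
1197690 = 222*5395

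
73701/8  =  73701/8 = 9212.62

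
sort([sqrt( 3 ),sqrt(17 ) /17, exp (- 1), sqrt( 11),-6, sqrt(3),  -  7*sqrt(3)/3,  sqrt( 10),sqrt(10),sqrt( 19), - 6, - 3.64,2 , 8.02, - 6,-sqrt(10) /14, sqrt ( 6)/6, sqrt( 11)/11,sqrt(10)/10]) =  [  -  6, - 6,  -  6 , - 7*sqrt(3)/3, - 3.64,-sqrt( 10)/14,sqrt (17 )/17,sqrt( 11 )/11,sqrt(10) /10, exp ( - 1),sqrt (6) /6,sqrt(3),sqrt( 3), 2,sqrt (10), sqrt( 10 ),sqrt (11 ),sqrt (19 ),8.02 ] 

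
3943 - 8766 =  - 4823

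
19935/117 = 2215/13 = 170.38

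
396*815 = 322740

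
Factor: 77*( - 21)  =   - 3^1*7^2*11^1 = - 1617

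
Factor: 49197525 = 3^1 * 5^2*13^1* 50459^1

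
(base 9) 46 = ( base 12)36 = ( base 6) 110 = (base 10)42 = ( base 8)52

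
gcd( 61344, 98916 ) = 12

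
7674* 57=437418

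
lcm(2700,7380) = 110700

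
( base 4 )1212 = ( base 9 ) 123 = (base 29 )3F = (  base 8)146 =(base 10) 102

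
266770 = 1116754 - 849984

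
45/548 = 45/548 =0.08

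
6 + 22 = 28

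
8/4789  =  8/4789 = 0.00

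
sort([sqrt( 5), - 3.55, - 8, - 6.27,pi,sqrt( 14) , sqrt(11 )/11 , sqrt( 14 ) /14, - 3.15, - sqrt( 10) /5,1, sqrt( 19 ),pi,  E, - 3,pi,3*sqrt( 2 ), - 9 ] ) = [ - 9,-8,-6.27, - 3.55, - 3.15, - 3, - sqrt ( 10)/5 , sqrt(14 ) /14,sqrt(11) /11,1, sqrt( 5 ),E,pi,pi, pi,sqrt( 14) , 3  *  sqrt(2), sqrt(19)] 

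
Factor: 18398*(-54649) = -2^1*7^1 * 37^1*211^1 * 9199^1 = - 1005432302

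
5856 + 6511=12367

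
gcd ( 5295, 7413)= 1059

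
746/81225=746/81225  =  0.01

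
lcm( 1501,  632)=12008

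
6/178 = 3/89 = 0.03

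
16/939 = 16/939 =0.02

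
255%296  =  255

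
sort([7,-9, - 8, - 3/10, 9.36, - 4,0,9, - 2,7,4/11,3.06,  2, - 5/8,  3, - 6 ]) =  [- 9, - 8, - 6, - 4, -2, - 5/8, - 3/10, 0, 4/11, 2  ,  3 , 3.06, 7,7,9,9.36 ] 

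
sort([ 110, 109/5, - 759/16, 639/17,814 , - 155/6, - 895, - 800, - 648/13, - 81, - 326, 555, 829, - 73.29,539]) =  [ - 895, - 800  ,-326, - 81,  -  73.29, - 648/13, - 759/16, - 155/6, 109/5, 639/17,110, 539,555, 814,829 ] 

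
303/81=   3+20/27 = 3.74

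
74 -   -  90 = 164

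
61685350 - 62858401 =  - 1173051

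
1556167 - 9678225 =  - 8122058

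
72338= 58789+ 13549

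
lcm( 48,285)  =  4560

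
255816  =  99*2584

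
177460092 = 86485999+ 90974093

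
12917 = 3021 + 9896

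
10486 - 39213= - 28727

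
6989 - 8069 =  - 1080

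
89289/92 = 970 + 49/92 = 970.53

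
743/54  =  13+41/54 =13.76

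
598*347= 207506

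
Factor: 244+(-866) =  -2^1*311^1 = - 622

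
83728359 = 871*96129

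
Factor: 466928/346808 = 2^1*379^1*563^ (  -  1) = 758/563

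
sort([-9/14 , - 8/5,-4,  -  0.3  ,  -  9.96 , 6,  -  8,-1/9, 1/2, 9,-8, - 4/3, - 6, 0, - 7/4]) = [- 9.96, - 8,- 8, - 6, - 4,-7/4 , - 8/5, - 4/3,- 9/14, - 0.3 ,-1/9,0, 1/2,6, 9]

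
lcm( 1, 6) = 6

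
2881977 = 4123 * 699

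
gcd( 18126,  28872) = 18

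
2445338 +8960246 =11405584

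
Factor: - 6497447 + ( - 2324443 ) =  - 2^1*3^2*5^1*7^1*11^1*19^1*67^1 = - 8821890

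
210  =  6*35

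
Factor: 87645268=2^2*17^1*181^1*7121^1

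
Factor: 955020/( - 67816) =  - 2^( -1)*  3^1*5^1*7^ ( -2 )*11^1*173^( - 1)*1447^1 = - 238755/16954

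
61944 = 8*7743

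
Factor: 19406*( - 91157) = -1768992742 = -2^1 * 11^1  *  31^1*313^1*8287^1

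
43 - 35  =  8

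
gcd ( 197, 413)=1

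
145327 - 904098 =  - 758771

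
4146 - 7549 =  - 3403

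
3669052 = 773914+2895138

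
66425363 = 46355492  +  20069871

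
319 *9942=3171498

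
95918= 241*398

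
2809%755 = 544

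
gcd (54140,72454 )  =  2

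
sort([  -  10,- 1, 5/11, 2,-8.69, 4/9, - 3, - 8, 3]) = [ - 10, - 8.69,-8,-3, - 1, 4/9, 5/11, 2, 3 ] 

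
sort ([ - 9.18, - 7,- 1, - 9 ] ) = [ - 9.18,  -  9, -7, - 1] 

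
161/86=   161/86= 1.87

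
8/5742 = 4/2871 = 0.00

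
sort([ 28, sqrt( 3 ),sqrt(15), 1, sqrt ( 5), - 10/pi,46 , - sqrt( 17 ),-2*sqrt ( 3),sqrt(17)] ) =[- sqrt(17 ),-2 * sqrt (3), - 10/pi  ,  1,sqrt(3), sqrt( 5) , sqrt(15 ),sqrt( 17),28,46]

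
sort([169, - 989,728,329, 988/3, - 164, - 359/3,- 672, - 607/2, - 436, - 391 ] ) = [ - 989, - 672, - 436, - 391, - 607/2,  -  164, - 359/3, 169,329,988/3, 728]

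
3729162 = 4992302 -1263140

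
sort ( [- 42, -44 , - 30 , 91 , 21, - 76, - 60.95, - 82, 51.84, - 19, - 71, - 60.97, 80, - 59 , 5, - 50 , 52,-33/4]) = [ - 82, - 76, - 71, - 60.97,  -  60.95,-59, - 50 , - 44,-42, - 30, - 19, - 33/4 , 5,21,51.84, 52,80,91 ]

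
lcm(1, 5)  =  5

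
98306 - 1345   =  96961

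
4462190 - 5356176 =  - 893986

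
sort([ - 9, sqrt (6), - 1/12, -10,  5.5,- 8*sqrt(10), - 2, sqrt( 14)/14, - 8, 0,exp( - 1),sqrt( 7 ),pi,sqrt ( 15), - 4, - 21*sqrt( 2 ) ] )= [ - 21*sqrt( 2 ), - 8*sqrt(10), - 10,-9, - 8, - 4, - 2, - 1/12,0, sqrt( 14 )/14,exp( - 1 ), sqrt( 6),sqrt( 7 ),pi, sqrt ( 15 ),5.5 ] 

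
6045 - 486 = 5559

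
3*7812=23436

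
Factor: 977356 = 2^2*244339^1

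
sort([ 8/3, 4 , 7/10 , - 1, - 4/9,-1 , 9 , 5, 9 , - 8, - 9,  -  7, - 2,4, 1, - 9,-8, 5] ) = [ - 9, - 9 , - 8, - 8,-7,-2,-1,-1, - 4/9,7/10, 1,8/3, 4,4, 5,  5,9, 9]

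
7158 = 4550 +2608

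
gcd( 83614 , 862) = 862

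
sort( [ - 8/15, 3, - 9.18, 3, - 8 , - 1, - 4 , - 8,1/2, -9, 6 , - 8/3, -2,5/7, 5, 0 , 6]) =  [ - 9.18, - 9, - 8, - 8, - 4, - 8/3, - 2,  -  1, - 8/15,0, 1/2,5/7, 3, 3, 5,6,6 ] 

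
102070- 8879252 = - 8777182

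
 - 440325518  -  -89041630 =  - 351283888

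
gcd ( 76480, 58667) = 1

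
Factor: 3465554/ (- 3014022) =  - 3^( - 1 )*11^( - 1)*45667^(  -  1) *1732777^1 = -1732777/1507011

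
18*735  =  13230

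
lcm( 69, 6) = 138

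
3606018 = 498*7241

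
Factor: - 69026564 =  - 2^2 * 53^1*325597^1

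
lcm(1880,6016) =30080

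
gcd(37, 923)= 1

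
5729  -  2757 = 2972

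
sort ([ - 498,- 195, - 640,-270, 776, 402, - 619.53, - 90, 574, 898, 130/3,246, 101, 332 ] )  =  [ - 640,  -  619.53 , - 498, -270, - 195,-90, 130/3, 101, 246, 332,402,574, 776, 898 ]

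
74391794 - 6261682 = 68130112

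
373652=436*857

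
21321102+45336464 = 66657566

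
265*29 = 7685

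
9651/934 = 9651/934 = 10.33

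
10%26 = 10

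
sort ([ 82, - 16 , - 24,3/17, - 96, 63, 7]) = [-96, - 24,- 16, 3/17,7,63, 82]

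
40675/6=6779 + 1/6 = 6779.17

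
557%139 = 1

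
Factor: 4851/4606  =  2^(-1) * 3^2*11^1*47^( - 1 )= 99/94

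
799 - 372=427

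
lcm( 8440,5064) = 25320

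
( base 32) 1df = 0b10110101111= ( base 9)1886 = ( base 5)21310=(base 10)1455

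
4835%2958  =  1877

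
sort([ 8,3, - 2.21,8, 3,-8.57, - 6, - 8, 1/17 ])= [ - 8.57 , - 8, - 6, - 2.21,1/17, 3, 3,8, 8 ]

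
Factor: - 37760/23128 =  - 2^4*5^1* 7^(-2) = - 80/49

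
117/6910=117/6910= 0.02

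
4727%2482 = 2245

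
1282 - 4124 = - 2842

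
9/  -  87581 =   -  1  +  87572/87581  =  -  0.00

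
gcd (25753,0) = 25753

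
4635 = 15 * 309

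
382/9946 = 191/4973 = 0.04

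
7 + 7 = 14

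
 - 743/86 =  - 743/86 = - 8.64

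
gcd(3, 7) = 1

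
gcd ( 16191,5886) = 9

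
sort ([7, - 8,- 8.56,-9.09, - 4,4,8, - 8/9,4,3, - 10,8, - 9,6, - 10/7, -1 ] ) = [ - 10,-9.09, - 9,  -  8.56, - 8, - 4, - 10/7,-1, - 8/9, 3,4,4,6,7, 8,8]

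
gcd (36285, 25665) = 885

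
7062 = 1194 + 5868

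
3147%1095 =957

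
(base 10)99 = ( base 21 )4f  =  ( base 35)2t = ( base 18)59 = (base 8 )143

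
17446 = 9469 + 7977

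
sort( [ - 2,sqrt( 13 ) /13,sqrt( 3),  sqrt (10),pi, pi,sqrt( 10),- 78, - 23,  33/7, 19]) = [ - 78,-23,- 2, sqrt (13)/13 , sqrt(3),  pi,pi,sqrt(10),  sqrt( 10),33/7, 19]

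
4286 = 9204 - 4918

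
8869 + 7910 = 16779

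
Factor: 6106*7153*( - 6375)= - 2^1*3^1*5^3*17^1*23^1*43^1* 71^1*311^1= - 278435889750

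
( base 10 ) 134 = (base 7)251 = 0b10000110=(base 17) 7F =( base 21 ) 68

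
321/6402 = 107/2134 = 0.05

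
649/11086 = 649/11086= 0.06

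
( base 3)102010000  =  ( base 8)17644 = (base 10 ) 8100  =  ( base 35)6lf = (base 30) 900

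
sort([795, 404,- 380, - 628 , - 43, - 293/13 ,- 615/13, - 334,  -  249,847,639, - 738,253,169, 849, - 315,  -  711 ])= [ - 738 , - 711, - 628,  -  380 , - 334,  -  315, - 249,-615/13, - 43,-293/13,169 , 253 , 404,639,795,847,849]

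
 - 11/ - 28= 11/28 = 0.39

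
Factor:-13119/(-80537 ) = 3^1*4373^1*80537^(-1)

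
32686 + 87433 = 120119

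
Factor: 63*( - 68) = - 2^2*3^2*7^1*17^1 = - 4284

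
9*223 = 2007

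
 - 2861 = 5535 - 8396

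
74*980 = 72520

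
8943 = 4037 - -4906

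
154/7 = 22 = 22.00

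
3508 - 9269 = -5761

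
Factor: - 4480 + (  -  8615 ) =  - 3^3*5^1*97^1 = - 13095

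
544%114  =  88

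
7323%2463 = 2397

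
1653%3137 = 1653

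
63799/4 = 63799/4  =  15949.75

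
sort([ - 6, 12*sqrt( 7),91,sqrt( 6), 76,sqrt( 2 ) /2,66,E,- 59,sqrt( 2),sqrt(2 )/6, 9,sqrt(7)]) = [ -59, -6,sqrt(2)/6,sqrt( 2) /2, sqrt(2 ),  sqrt( 6 ),sqrt(  7), E,9 , 12 * sqrt (7 ), 66,76,91] 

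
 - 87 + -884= - 971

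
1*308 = 308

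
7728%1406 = 698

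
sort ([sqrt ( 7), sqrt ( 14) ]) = [sqrt ( 7),sqrt( 14) ] 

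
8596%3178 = 2240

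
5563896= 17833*312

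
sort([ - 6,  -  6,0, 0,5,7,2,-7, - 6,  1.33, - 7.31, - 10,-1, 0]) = [-10, - 7.31, - 7,-6, - 6, - 6, - 1,0,0,0,1.33,2,5,7 ] 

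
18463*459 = 8474517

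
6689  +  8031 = 14720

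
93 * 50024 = 4652232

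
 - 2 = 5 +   -  7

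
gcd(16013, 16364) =1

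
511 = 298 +213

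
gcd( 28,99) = 1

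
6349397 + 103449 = 6452846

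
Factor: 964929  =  3^1 * 7^1*45949^1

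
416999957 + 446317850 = 863317807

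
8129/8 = 8129/8 = 1016.12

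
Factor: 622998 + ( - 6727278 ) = -6104280 =-  2^3 * 3^1 * 5^1*7^1*13^2*43^1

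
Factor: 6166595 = 5^1*1233319^1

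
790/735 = 1 + 11/147   =  1.07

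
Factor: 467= 467^1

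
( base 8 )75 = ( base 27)27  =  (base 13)49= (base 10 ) 61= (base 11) 56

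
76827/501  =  25609/167  =  153.35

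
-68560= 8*( - 8570)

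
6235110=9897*630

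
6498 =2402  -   - 4096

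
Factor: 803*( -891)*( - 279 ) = 3^6* 11^2*  31^1*73^1= 199616967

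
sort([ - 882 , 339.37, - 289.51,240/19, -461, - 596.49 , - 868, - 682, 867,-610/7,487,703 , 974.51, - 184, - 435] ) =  [ - 882 , - 868 ,- 682, - 596.49,-461, - 435, - 289.51, - 184 , - 610/7, 240/19 , 339.37,487  ,  703, 867, 974.51]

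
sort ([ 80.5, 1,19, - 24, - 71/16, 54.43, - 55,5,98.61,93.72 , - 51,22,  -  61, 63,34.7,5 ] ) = [-61 , - 55, -51,-24, - 71/16,1 , 5,5,19,22,  34.7,  54.43,63,80.5,93.72,98.61 ] 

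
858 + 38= 896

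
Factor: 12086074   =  2^1*7^1 * 11^1*13^1 *6037^1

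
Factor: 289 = 17^2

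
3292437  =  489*6733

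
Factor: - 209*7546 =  - 2^1*7^3*11^2 * 19^1 = - 1577114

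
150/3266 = 75/1633 = 0.05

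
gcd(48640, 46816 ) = 608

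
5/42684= 5/42684 = 0.00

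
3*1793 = 5379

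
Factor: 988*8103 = 8005764 = 2^2*3^1 * 13^1*19^1*37^1*73^1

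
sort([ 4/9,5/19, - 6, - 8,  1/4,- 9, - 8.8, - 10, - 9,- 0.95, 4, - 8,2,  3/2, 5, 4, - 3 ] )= [ - 10, -9, - 9, - 8.8, - 8,  -  8, - 6, - 3, - 0.95,1/4,5/19, 4/9,  3/2,  2,4, 4, 5 ]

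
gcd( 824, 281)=1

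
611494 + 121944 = 733438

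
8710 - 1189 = 7521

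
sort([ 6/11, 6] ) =[6/11,6]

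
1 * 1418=1418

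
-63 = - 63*1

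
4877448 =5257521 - 380073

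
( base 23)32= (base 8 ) 107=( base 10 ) 71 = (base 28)2F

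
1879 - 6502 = -4623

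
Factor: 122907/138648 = 2^( - 3)*109^( -1) * 773^1 =773/872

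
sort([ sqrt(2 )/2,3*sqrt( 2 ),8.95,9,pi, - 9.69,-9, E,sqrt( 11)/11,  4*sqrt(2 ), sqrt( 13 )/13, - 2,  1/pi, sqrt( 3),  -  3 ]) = [ - 9.69,-9, - 3 , - 2, sqrt(13 )/13, sqrt( 11 )/11, 1/pi,  sqrt( 2 )/2,sqrt(3 ),E,  pi, 3*sqrt( 2),4*sqrt( 2), 8.95,9]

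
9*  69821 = 628389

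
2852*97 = 276644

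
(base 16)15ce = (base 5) 134312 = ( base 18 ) h42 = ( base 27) 7HK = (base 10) 5582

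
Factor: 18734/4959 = 2^1 * 3^( - 2)*17^1= 34/9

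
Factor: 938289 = 3^1*11^1*28433^1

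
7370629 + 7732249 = 15102878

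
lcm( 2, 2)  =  2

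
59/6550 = 59/6550 = 0.01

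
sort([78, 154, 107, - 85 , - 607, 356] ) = [ - 607, - 85, 78, 107,154,356]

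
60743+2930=63673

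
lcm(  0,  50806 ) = 0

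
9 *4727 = 42543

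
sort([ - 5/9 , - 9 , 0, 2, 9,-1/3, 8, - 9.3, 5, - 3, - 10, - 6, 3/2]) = [ - 10,-9.3, - 9, - 6, - 3, - 5/9, - 1/3,0,3/2,2, 5,8 , 9] 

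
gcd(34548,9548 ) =4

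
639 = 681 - 42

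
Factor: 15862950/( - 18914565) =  - 1057530/1260971 = - 2^1*3^1*5^1*35251^1*1260971^( - 1 )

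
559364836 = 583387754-24022918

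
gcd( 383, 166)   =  1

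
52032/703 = 52032/703 = 74.01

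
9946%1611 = 280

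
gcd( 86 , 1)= 1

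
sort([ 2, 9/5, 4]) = [9/5,2, 4] 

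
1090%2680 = 1090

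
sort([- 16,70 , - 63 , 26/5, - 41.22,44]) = [-63, - 41.22,  -  16, 26/5,44, 70]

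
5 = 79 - 74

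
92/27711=92/27711=0.00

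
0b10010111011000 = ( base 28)ca0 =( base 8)22730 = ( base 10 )9688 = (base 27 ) D7M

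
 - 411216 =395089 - 806305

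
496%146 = 58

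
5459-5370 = 89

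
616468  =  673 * 916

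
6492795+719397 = 7212192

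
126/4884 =21/814 = 0.03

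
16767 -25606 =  - 8839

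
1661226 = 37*44898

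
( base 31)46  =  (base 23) 5f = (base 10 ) 130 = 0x82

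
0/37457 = 0 = 0.00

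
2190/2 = 1095= 1095.00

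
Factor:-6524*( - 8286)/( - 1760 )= - 2^(-2 )*3^1*5^( - 1)*7^1 * 11^(-1)*233^1*1381^1=-6757233/220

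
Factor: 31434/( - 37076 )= - 2^(  -  1)*3^1 * 13^1* 23^( - 1 )  =  -39/46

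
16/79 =16/79 = 0.20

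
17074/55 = 17074/55 = 310.44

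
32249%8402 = 7043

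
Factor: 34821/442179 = 73/927 = 3^ ( - 2)*73^1*103^ ( - 1)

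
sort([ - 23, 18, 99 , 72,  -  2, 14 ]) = [  -  23, - 2, 14, 18, 72, 99]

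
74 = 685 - 611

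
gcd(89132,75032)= 4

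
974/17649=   974/17649 = 0.06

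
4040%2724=1316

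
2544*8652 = 22010688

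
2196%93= 57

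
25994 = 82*317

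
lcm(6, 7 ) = 42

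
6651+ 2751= 9402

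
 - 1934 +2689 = 755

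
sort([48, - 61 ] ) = [ - 61, 48 ] 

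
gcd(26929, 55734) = 7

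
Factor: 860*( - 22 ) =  - 18920 = -2^3*5^1*11^1 * 43^1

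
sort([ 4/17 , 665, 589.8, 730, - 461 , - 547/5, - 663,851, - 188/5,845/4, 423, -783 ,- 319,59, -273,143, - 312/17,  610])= [ - 783 , -663, - 461, - 319, - 273 , - 547/5, - 188/5, - 312/17,4/17,59,143,845/4, 423, 589.8, 610,  665, 730, 851 ]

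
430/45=86/9 = 9.56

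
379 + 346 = 725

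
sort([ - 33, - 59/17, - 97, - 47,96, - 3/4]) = [-97, - 47, - 33, - 59/17,  -  3/4,96 ]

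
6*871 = 5226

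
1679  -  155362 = - 153683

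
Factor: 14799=3^1 * 4933^1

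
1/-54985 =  - 1 + 54984/54985 = - 0.00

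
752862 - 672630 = 80232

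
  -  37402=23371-60773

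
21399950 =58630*365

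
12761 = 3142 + 9619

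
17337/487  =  17337/487 = 35.60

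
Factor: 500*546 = 273000 = 2^3*3^1*5^3*7^1*13^1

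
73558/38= 36779/19 = 1935.74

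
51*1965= 100215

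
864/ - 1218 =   -  1 + 59/203 = - 0.71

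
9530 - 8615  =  915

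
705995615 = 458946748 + 247048867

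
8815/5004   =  8815/5004 = 1.76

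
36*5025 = 180900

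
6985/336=6985/336 = 20.79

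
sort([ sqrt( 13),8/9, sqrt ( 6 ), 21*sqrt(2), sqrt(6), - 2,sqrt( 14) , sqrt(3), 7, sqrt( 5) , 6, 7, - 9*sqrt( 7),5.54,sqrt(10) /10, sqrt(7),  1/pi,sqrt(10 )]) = [ - 9*  sqrt(7 ), - 2, sqrt(10)/10,1/pi,8/9, sqrt (3 ), sqrt ( 5), sqrt(6), sqrt(6),sqrt(7), sqrt(10) , sqrt(13),sqrt(14),5.54,6,7,7,  21*sqrt( 2 )]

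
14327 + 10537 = 24864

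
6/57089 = 6/57089 = 0.00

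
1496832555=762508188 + 734324367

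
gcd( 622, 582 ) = 2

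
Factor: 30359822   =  2^1*61^1*248851^1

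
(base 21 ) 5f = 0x78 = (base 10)120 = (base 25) 4K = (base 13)93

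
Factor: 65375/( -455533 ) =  - 5^3*13^( - 1)* 67^(-1) = - 125/871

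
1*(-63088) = -63088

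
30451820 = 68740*443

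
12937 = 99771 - 86834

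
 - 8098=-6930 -1168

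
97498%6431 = 1033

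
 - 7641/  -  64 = 119 + 25/64 = 119.39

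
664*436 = 289504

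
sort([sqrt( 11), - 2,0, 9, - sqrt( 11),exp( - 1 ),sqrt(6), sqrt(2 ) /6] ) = [ - sqrt( 11 ), - 2,0,sqrt( 2 ) /6, exp( - 1 ),sqrt( 6 ),sqrt(11), 9 ]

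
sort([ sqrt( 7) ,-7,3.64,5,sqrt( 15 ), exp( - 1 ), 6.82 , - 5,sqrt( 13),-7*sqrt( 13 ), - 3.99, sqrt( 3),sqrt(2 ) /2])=[ - 7*sqrt(13),-7,-5, - 3.99,exp(-1 ),sqrt( 2 ) /2,sqrt( 3),sqrt( 7), sqrt(13 ),  3.64,sqrt( 15 ), 5,6.82 ]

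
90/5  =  18=18.00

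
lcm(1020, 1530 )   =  3060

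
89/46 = 1 + 43/46 = 1.93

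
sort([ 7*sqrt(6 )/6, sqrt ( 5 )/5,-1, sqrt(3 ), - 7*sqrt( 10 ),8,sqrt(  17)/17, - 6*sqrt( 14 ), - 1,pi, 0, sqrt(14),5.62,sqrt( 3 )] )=[ - 6*sqrt(14), - 7* sqrt(10),-1 ,-1,0, sqrt (17)/17,  sqrt( 5)/5,sqrt(3 ),sqrt(3), 7* sqrt (6 ) /6,pi,sqrt( 14 ),5.62,8 ] 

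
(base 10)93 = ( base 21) 49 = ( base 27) 3C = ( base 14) 69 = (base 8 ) 135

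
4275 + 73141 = 77416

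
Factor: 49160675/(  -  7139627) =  - 5^2 * 11^( - 1)*311^( - 1 ) * 2087^(- 1) * 1966427^1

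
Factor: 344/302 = 2^2*43^1*151^( - 1 )= 172/151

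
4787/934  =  4787/934 = 5.13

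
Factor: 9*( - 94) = - 846  =  - 2^1*3^2*47^1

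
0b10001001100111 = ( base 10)8807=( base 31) 953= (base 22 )I47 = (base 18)1935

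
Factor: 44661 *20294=906350334 = 2^1 * 3^1*73^1 * 139^1*14887^1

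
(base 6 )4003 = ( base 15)3cc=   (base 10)867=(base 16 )363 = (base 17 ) 300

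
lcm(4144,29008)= 29008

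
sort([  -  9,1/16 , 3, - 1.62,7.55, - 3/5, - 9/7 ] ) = [  -  9, - 1.62, - 9/7, - 3/5,1/16, 3,7.55 ] 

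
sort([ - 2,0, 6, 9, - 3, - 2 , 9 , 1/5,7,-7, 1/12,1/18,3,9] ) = [ - 7, - 3,-2, - 2,0,1/18,  1/12,1/5,3,6,7,9,  9,9 ]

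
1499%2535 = 1499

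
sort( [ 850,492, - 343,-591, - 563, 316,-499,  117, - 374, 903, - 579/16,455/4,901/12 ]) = [ - 591,-563, - 499,-374, - 343,  -  579/16, 901/12, 455/4, 117, 316,492, 850, 903 ] 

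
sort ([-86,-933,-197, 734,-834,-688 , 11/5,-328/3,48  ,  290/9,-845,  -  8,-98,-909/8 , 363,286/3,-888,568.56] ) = [-933, - 888,-845, - 834,-688,-197,-909/8, - 328/3,-98, - 86,-8, 11/5,290/9,48,286/3,363, 568.56, 734 ] 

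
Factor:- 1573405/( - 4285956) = 2^( - 2)*3^( - 1)*5^1*31^1*577^( - 1 )*619^( - 1)*10151^1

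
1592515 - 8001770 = - 6409255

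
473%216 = 41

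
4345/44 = 98+3/4 = 98.75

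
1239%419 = 401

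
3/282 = 1/94 =0.01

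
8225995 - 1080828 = 7145167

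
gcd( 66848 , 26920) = 8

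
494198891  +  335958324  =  830157215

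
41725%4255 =3430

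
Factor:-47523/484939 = -3^1*13^( - 1)*31^1*73^( - 1) =-93/949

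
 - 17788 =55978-73766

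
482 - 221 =261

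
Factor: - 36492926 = -2^1*233^1 * 78311^1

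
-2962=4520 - 7482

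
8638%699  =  250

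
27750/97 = 286 + 8/97= 286.08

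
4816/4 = 1204 = 1204.00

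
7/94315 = 7/94315 = 0.00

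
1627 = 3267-1640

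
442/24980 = 221/12490 = 0.02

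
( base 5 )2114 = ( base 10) 284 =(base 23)C8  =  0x11c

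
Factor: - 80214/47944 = -2^( - 2)*3^1*13^( - 1 )*29^1 =- 87/52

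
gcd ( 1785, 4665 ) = 15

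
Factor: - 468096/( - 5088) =92 = 2^2*23^1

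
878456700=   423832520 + 454624180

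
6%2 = 0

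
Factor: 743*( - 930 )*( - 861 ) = 2^1 * 3^2 * 5^1*7^1*31^1*41^1*743^1=594942390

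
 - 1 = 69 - 70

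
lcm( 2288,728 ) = 16016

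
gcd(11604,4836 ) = 12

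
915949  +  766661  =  1682610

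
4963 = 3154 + 1809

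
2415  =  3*805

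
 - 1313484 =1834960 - 3148444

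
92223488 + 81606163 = 173829651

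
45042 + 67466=112508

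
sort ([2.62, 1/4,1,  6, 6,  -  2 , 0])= [ - 2, 0,1/4,1,2.62, 6, 6 ]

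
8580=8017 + 563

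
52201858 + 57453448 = 109655306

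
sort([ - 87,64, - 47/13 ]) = [ - 87, - 47/13, 64 ] 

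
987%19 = 18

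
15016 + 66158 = 81174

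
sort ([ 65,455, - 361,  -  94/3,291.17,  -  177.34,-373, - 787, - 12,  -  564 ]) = [  -  787,  -  564, - 373, - 361, - 177.34, - 94/3,  -  12, 65,291.17, 455 ] 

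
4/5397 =4/5397 =0.00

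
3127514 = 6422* 487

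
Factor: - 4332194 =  - 2^1 * 29^1  *  113^1*661^1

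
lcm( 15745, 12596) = 62980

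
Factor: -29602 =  - 2^1  *  19^2*41^1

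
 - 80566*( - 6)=483396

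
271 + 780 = 1051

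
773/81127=773/81127  =  0.01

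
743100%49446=1410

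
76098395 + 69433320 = 145531715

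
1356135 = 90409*15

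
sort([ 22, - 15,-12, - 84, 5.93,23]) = [ - 84, - 15,- 12, 5.93, 22,23]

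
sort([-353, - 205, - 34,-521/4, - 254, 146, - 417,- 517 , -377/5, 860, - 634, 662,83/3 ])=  [ - 634,  -  517 ,  -  417  , - 353, - 254,- 205,- 521/4, - 377/5,-34,83/3,  146 , 662,860 ]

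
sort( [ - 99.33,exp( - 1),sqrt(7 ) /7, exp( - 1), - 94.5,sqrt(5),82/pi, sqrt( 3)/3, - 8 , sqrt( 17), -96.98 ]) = [ - 99.33, - 96.98 , - 94.5, - 8,exp( - 1),exp( - 1),sqrt( 7)/7,sqrt( 3 )/3,sqrt( 5 ),sqrt(17), 82/pi]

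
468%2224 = 468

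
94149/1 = 94149 = 94149.00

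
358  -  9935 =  - 9577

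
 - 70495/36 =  - 1959+29/36 = - 1958.19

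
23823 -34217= - 10394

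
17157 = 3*5719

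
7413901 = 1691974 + 5721927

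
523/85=6 + 13/85= 6.15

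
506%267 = 239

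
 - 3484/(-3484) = 1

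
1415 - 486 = 929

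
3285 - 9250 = - 5965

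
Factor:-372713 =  - 11^1*31^1 * 1093^1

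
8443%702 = 19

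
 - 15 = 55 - 70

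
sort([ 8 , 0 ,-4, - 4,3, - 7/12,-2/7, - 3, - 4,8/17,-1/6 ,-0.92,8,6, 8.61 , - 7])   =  [ - 7, - 4,-4, - 4,-3, - 0.92, - 7/12 , - 2/7, - 1/6 , 0, 8/17 , 3, 6, 8, 8,8.61 ] 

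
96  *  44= 4224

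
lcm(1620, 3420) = 30780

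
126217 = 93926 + 32291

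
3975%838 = 623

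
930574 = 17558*53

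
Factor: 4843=29^1*167^1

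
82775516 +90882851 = 173658367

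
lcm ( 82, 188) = 7708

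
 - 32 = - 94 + 62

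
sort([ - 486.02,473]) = [ - 486.02,473 ] 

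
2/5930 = 1/2965 = 0.00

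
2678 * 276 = 739128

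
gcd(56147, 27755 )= 91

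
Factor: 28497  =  3^1 *7^1 * 23^1*59^1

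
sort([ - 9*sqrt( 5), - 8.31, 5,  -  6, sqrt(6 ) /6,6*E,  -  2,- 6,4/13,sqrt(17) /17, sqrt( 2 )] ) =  [ - 9*sqrt(5 ), - 8.31, - 6,-6, - 2,  sqrt ( 17 )/17, 4/13,sqrt (6 ) /6,sqrt(2 ),5,6*E ]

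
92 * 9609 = 884028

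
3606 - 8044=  - 4438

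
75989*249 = 18921261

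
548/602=274/301 =0.91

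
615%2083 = 615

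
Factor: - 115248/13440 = - 343/40 = -2^( - 3) * 5^(-1)*7^3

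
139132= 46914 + 92218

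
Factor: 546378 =2^1*3^1*7^1*13009^1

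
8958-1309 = 7649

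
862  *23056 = 19874272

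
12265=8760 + 3505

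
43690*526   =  22980940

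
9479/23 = 9479/23 = 412.13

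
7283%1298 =793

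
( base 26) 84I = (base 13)2695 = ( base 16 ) 159a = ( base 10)5530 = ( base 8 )12632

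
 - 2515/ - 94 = 26 + 71/94 = 26.76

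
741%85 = 61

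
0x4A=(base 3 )2202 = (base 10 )74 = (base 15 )4e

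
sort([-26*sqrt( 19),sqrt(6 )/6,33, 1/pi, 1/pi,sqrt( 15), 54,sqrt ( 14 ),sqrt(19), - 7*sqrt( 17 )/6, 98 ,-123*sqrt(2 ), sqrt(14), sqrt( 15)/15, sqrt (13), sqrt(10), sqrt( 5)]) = [ - 123*sqrt(2 ),-26*sqrt(19 ),  -  7*sqrt(17 )/6, sqrt(15) /15,1/pi,1/pi, sqrt(6) /6,  sqrt( 5 ), sqrt (10 ),  sqrt( 13 ), sqrt(14),sqrt( 14), sqrt( 15 ), sqrt ( 19),  33,54,98 ] 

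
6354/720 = 8 + 33/40  =  8.82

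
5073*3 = 15219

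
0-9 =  - 9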